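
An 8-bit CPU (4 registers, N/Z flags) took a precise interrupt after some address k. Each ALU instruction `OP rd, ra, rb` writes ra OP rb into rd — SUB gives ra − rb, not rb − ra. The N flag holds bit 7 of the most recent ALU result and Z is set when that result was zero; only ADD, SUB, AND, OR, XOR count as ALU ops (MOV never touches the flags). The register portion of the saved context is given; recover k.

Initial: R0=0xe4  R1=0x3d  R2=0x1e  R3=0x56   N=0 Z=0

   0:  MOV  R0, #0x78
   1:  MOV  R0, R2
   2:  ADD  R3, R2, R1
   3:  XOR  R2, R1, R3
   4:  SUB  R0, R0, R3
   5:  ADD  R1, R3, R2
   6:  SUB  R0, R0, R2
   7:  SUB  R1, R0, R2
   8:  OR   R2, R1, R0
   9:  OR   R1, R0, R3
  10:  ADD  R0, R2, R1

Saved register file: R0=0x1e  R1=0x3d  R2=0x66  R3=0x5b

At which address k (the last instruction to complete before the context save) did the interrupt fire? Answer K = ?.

after  0: R0=0x78 R1=0x3d R2=0x1e R3=0x56  N=0 Z=0
after  1: R0=0x1e R1=0x3d R2=0x1e R3=0x56  N=0 Z=0
after  2: R0=0x1e R1=0x3d R2=0x1e R3=0x5b  N=0 Z=0
after  3: R0=0x1e R1=0x3d R2=0x66 R3=0x5b  N=0 Z=0
-- IRQ taken; context saved, return-PC = 4 --

K = 3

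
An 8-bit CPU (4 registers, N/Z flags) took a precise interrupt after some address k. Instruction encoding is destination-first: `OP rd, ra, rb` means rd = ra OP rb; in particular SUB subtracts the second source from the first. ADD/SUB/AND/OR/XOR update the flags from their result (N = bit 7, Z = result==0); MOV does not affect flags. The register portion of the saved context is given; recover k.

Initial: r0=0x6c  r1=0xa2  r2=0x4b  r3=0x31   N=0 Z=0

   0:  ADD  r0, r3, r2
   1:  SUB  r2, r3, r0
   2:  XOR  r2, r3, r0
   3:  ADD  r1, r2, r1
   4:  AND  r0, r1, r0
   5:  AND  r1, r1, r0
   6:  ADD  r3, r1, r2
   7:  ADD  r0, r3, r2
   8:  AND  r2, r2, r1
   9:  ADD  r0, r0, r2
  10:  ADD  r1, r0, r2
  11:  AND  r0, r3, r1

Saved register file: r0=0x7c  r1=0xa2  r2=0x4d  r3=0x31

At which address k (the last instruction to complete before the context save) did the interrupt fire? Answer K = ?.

K = 2

after  0: r0=0x7c r1=0xa2 r2=0x4b r3=0x31  N=0 Z=0
after  1: r0=0x7c r1=0xa2 r2=0xb5 r3=0x31  N=1 Z=0
after  2: r0=0x7c r1=0xa2 r2=0x4d r3=0x31  N=0 Z=0
-- IRQ taken; context saved, return-PC = 3 --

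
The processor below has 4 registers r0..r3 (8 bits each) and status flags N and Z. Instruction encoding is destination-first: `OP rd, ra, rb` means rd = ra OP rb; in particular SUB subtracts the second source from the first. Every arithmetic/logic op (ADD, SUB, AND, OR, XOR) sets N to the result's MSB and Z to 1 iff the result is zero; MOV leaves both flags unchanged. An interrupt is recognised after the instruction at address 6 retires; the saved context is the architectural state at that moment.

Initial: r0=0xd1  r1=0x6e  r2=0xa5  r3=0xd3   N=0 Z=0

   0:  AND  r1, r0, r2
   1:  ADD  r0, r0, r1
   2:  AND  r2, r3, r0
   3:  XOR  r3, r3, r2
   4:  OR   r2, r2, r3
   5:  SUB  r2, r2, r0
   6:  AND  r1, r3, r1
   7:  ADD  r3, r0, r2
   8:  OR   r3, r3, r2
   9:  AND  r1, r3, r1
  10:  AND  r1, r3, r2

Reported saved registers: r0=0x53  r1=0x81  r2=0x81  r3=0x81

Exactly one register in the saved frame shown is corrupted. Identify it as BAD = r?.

BAD = r0

after  0: r0=0xd1 r1=0x81 r2=0xa5 r3=0xd3  N=1 Z=0
after  1: r0=0x52 r1=0x81 r2=0xa5 r3=0xd3  N=0 Z=0
after  2: r0=0x52 r1=0x81 r2=0x52 r3=0xd3  N=0 Z=0
after  3: r0=0x52 r1=0x81 r2=0x52 r3=0x81  N=1 Z=0
after  4: r0=0x52 r1=0x81 r2=0xd3 r3=0x81  N=1 Z=0
after  5: r0=0x52 r1=0x81 r2=0x81 r3=0x81  N=1 Z=0
after  6: r0=0x52 r1=0x81 r2=0x81 r3=0x81  N=1 Z=0
-- IRQ taken; context saved, return-PC = 7 --
mismatch: r0: reported 0x53 vs actual 0x52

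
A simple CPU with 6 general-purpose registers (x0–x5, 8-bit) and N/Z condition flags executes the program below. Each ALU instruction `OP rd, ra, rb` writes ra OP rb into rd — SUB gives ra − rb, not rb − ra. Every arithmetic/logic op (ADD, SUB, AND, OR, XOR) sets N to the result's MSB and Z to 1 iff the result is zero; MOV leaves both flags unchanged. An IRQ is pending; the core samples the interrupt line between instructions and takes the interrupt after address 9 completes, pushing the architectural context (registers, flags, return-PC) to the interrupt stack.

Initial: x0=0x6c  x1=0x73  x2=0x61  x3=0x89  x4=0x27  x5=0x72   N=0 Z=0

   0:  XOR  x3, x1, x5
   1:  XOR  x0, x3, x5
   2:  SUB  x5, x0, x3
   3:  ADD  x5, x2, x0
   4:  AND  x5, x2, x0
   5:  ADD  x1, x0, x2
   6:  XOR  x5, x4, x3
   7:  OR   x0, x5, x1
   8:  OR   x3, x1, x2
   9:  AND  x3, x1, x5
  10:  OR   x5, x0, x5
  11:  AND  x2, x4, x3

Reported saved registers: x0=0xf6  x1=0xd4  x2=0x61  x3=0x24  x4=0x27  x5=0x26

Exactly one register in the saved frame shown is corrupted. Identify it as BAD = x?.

after  0: x0=0x6c x1=0x73 x2=0x61 x3=0x01 x4=0x27 x5=0x72  N=0 Z=0
after  1: x0=0x73 x1=0x73 x2=0x61 x3=0x01 x4=0x27 x5=0x72  N=0 Z=0
after  2: x0=0x73 x1=0x73 x2=0x61 x3=0x01 x4=0x27 x5=0x72  N=0 Z=0
after  3: x0=0x73 x1=0x73 x2=0x61 x3=0x01 x4=0x27 x5=0xd4  N=1 Z=0
after  4: x0=0x73 x1=0x73 x2=0x61 x3=0x01 x4=0x27 x5=0x61  N=0 Z=0
after  5: x0=0x73 x1=0xd4 x2=0x61 x3=0x01 x4=0x27 x5=0x61  N=1 Z=0
after  6: x0=0x73 x1=0xd4 x2=0x61 x3=0x01 x4=0x27 x5=0x26  N=0 Z=0
after  7: x0=0xf6 x1=0xd4 x2=0x61 x3=0x01 x4=0x27 x5=0x26  N=1 Z=0
after  8: x0=0xf6 x1=0xd4 x2=0x61 x3=0xf5 x4=0x27 x5=0x26  N=1 Z=0
after  9: x0=0xf6 x1=0xd4 x2=0x61 x3=0x04 x4=0x27 x5=0x26  N=0 Z=0
-- IRQ taken; context saved, return-PC = 10 --
mismatch: x3: reported 0x24 vs actual 0x04

BAD = x3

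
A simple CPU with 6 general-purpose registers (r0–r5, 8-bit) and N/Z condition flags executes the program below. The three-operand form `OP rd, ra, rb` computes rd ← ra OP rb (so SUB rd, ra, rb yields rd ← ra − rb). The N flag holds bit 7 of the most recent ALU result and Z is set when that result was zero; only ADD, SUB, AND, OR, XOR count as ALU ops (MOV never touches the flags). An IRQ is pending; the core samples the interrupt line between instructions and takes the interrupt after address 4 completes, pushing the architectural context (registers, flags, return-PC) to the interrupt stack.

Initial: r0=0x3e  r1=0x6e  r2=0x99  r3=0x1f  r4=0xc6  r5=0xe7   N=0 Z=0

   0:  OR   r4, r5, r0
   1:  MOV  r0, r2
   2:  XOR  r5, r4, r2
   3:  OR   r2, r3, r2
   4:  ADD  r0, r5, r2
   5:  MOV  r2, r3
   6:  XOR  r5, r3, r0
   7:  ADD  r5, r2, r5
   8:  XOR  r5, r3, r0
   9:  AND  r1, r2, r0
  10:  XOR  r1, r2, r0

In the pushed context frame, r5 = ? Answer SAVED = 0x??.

SAVED = 0x66

after  0: r0=0x3e r1=0x6e r2=0x99 r3=0x1f r4=0xff r5=0xe7  N=1 Z=0
after  1: r0=0x99 r1=0x6e r2=0x99 r3=0x1f r4=0xff r5=0xe7  N=1 Z=0
after  2: r0=0x99 r1=0x6e r2=0x99 r3=0x1f r4=0xff r5=0x66  N=0 Z=0
after  3: r0=0x99 r1=0x6e r2=0x9f r3=0x1f r4=0xff r5=0x66  N=1 Z=0
after  4: r0=0x05 r1=0x6e r2=0x9f r3=0x1f r4=0xff r5=0x66  N=0 Z=0
-- IRQ taken; context saved, return-PC = 5 --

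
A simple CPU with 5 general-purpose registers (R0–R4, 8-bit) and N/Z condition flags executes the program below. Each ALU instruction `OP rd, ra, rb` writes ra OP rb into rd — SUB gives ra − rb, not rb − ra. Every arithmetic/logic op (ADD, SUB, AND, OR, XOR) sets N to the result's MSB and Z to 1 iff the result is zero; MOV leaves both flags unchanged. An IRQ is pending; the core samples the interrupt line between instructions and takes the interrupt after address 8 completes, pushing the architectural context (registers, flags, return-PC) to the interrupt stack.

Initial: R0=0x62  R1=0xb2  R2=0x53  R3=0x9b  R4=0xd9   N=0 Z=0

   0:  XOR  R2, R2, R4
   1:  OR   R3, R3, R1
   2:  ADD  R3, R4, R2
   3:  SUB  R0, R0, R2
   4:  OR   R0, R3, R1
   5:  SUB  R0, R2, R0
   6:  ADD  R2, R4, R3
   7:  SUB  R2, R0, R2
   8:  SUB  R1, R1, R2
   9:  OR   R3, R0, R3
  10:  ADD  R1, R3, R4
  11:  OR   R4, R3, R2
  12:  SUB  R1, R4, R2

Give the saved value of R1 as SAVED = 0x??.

after  0: R0=0x62 R1=0xb2 R2=0x8a R3=0x9b R4=0xd9  N=1 Z=0
after  1: R0=0x62 R1=0xb2 R2=0x8a R3=0xbb R4=0xd9  N=1 Z=0
after  2: R0=0x62 R1=0xb2 R2=0x8a R3=0x63 R4=0xd9  N=0 Z=0
after  3: R0=0xd8 R1=0xb2 R2=0x8a R3=0x63 R4=0xd9  N=1 Z=0
after  4: R0=0xf3 R1=0xb2 R2=0x8a R3=0x63 R4=0xd9  N=1 Z=0
after  5: R0=0x97 R1=0xb2 R2=0x8a R3=0x63 R4=0xd9  N=1 Z=0
after  6: R0=0x97 R1=0xb2 R2=0x3c R3=0x63 R4=0xd9  N=0 Z=0
after  7: R0=0x97 R1=0xb2 R2=0x5b R3=0x63 R4=0xd9  N=0 Z=0
after  8: R0=0x97 R1=0x57 R2=0x5b R3=0x63 R4=0xd9  N=0 Z=0
-- IRQ taken; context saved, return-PC = 9 --

SAVED = 0x57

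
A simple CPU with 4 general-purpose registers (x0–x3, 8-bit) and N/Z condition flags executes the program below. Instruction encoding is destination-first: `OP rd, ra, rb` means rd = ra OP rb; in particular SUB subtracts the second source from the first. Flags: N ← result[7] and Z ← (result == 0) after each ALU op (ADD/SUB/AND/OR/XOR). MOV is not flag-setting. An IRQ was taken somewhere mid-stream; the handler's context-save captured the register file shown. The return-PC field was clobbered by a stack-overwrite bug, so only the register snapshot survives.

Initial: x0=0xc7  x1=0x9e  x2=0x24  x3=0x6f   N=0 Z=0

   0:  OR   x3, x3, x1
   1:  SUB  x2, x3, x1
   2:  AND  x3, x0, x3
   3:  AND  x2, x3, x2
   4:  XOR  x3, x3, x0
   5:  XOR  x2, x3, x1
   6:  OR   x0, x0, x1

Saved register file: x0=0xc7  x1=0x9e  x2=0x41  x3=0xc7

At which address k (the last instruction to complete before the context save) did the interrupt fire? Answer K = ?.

K = 3

after  0: x0=0xc7 x1=0x9e x2=0x24 x3=0xff  N=1 Z=0
after  1: x0=0xc7 x1=0x9e x2=0x61 x3=0xff  N=0 Z=0
after  2: x0=0xc7 x1=0x9e x2=0x61 x3=0xc7  N=1 Z=0
after  3: x0=0xc7 x1=0x9e x2=0x41 x3=0xc7  N=0 Z=0
-- IRQ taken; context saved, return-PC = 4 --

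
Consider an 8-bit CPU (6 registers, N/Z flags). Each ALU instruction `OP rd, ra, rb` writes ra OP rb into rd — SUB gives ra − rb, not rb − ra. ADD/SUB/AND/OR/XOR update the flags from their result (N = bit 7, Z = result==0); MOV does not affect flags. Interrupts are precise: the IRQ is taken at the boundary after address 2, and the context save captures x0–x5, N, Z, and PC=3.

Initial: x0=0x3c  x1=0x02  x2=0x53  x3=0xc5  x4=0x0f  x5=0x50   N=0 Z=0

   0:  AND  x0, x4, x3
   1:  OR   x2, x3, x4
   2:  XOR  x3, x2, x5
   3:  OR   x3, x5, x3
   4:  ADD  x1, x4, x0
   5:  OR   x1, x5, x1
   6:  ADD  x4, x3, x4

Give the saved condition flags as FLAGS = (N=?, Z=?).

after  0: x0=0x05 x1=0x02 x2=0x53 x3=0xc5 x4=0x0f x5=0x50  N=0 Z=0
after  1: x0=0x05 x1=0x02 x2=0xcf x3=0xc5 x4=0x0f x5=0x50  N=1 Z=0
after  2: x0=0x05 x1=0x02 x2=0xcf x3=0x9f x4=0x0f x5=0x50  N=1 Z=0
-- IRQ taken; context saved, return-PC = 3 --

FLAGS = (N=1, Z=0)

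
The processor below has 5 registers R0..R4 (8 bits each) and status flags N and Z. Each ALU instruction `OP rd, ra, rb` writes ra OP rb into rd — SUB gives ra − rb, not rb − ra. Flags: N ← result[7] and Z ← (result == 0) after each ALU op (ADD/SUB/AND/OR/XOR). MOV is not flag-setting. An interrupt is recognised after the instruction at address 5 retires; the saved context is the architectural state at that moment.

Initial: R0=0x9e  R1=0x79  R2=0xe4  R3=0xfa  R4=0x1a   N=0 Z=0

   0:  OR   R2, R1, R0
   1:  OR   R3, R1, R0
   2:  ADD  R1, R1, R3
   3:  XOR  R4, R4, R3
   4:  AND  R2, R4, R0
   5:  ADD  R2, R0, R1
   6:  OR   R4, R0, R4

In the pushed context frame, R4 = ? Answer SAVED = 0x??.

after  0: R0=0x9e R1=0x79 R2=0xff R3=0xfa R4=0x1a  N=1 Z=0
after  1: R0=0x9e R1=0x79 R2=0xff R3=0xff R4=0x1a  N=1 Z=0
after  2: R0=0x9e R1=0x78 R2=0xff R3=0xff R4=0x1a  N=0 Z=0
after  3: R0=0x9e R1=0x78 R2=0xff R3=0xff R4=0xe5  N=1 Z=0
after  4: R0=0x9e R1=0x78 R2=0x84 R3=0xff R4=0xe5  N=1 Z=0
after  5: R0=0x9e R1=0x78 R2=0x16 R3=0xff R4=0xe5  N=0 Z=0
-- IRQ taken; context saved, return-PC = 6 --

SAVED = 0xe5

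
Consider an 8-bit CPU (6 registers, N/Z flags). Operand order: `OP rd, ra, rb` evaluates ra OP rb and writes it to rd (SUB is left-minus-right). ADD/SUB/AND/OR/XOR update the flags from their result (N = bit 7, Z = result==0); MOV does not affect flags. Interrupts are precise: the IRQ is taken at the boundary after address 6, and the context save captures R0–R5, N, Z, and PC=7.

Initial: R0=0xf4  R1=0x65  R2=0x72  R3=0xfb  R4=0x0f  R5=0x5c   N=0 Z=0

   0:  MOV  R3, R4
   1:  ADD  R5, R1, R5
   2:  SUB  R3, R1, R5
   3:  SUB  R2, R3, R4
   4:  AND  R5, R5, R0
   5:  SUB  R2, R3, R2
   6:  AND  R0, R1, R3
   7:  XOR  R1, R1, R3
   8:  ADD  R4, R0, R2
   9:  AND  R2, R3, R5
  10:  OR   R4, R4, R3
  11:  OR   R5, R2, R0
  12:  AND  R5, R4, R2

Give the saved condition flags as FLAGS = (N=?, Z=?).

after  0: R0=0xf4 R1=0x65 R2=0x72 R3=0x0f R4=0x0f R5=0x5c  N=0 Z=0
after  1: R0=0xf4 R1=0x65 R2=0x72 R3=0x0f R4=0x0f R5=0xc1  N=1 Z=0
after  2: R0=0xf4 R1=0x65 R2=0x72 R3=0xa4 R4=0x0f R5=0xc1  N=1 Z=0
after  3: R0=0xf4 R1=0x65 R2=0x95 R3=0xa4 R4=0x0f R5=0xc1  N=1 Z=0
after  4: R0=0xf4 R1=0x65 R2=0x95 R3=0xa4 R4=0x0f R5=0xc0  N=1 Z=0
after  5: R0=0xf4 R1=0x65 R2=0x0f R3=0xa4 R4=0x0f R5=0xc0  N=0 Z=0
after  6: R0=0x24 R1=0x65 R2=0x0f R3=0xa4 R4=0x0f R5=0xc0  N=0 Z=0
-- IRQ taken; context saved, return-PC = 7 --

FLAGS = (N=0, Z=0)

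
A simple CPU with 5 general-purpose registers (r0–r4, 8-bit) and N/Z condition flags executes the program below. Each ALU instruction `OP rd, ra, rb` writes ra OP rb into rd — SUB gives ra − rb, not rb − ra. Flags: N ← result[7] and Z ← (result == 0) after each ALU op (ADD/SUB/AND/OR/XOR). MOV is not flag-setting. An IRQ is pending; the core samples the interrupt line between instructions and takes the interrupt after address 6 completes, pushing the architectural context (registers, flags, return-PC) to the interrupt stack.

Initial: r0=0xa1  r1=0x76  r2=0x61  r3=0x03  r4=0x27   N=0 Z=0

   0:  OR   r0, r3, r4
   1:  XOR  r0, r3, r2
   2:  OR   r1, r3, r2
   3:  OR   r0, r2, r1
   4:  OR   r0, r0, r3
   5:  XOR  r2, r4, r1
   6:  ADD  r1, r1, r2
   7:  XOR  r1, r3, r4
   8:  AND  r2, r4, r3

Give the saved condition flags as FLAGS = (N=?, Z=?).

FLAGS = (N=1, Z=0)

after  0: r0=0x27 r1=0x76 r2=0x61 r3=0x03 r4=0x27  N=0 Z=0
after  1: r0=0x62 r1=0x76 r2=0x61 r3=0x03 r4=0x27  N=0 Z=0
after  2: r0=0x62 r1=0x63 r2=0x61 r3=0x03 r4=0x27  N=0 Z=0
after  3: r0=0x63 r1=0x63 r2=0x61 r3=0x03 r4=0x27  N=0 Z=0
after  4: r0=0x63 r1=0x63 r2=0x61 r3=0x03 r4=0x27  N=0 Z=0
after  5: r0=0x63 r1=0x63 r2=0x44 r3=0x03 r4=0x27  N=0 Z=0
after  6: r0=0x63 r1=0xa7 r2=0x44 r3=0x03 r4=0x27  N=1 Z=0
-- IRQ taken; context saved, return-PC = 7 --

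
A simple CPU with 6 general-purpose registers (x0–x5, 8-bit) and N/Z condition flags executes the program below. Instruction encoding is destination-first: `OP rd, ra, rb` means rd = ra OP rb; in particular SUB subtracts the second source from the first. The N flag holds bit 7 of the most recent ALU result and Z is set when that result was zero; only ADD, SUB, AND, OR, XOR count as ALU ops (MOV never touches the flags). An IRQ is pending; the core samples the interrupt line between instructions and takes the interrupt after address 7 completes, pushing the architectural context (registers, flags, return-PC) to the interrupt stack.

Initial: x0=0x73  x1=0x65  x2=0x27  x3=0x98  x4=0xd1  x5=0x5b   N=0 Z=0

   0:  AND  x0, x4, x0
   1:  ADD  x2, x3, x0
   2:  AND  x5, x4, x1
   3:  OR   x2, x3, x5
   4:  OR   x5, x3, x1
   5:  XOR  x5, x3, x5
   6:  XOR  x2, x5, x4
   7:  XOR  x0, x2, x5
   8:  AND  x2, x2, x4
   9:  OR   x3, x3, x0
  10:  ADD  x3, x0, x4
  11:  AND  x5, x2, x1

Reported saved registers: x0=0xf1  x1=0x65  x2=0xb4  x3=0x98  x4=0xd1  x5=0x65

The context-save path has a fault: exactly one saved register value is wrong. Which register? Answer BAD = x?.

BAD = x0

after  0: x0=0x51 x1=0x65 x2=0x27 x3=0x98 x4=0xd1 x5=0x5b  N=0 Z=0
after  1: x0=0x51 x1=0x65 x2=0xe9 x3=0x98 x4=0xd1 x5=0x5b  N=1 Z=0
after  2: x0=0x51 x1=0x65 x2=0xe9 x3=0x98 x4=0xd1 x5=0x41  N=0 Z=0
after  3: x0=0x51 x1=0x65 x2=0xd9 x3=0x98 x4=0xd1 x5=0x41  N=1 Z=0
after  4: x0=0x51 x1=0x65 x2=0xd9 x3=0x98 x4=0xd1 x5=0xfd  N=1 Z=0
after  5: x0=0x51 x1=0x65 x2=0xd9 x3=0x98 x4=0xd1 x5=0x65  N=0 Z=0
after  6: x0=0x51 x1=0x65 x2=0xb4 x3=0x98 x4=0xd1 x5=0x65  N=1 Z=0
after  7: x0=0xd1 x1=0x65 x2=0xb4 x3=0x98 x4=0xd1 x5=0x65  N=1 Z=0
-- IRQ taken; context saved, return-PC = 8 --
mismatch: x0: reported 0xf1 vs actual 0xd1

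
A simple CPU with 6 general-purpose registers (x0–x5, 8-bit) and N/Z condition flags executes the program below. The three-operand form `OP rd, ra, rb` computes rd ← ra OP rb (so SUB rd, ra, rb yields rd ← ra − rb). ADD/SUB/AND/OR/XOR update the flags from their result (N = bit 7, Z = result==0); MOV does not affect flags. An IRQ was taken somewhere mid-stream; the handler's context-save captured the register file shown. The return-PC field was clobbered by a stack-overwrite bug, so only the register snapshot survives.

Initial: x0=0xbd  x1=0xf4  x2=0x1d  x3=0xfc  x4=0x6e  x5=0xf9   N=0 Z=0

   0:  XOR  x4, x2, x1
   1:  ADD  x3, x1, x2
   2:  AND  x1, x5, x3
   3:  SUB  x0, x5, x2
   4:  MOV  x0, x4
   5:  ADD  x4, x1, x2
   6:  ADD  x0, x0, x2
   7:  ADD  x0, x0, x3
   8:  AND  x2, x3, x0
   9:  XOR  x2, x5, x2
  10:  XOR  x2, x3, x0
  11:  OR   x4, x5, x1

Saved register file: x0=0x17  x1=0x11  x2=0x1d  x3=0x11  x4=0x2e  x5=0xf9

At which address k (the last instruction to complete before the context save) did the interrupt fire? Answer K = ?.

after  0: x0=0xbd x1=0xf4 x2=0x1d x3=0xfc x4=0xe9 x5=0xf9  N=1 Z=0
after  1: x0=0xbd x1=0xf4 x2=0x1d x3=0x11 x4=0xe9 x5=0xf9  N=0 Z=0
after  2: x0=0xbd x1=0x11 x2=0x1d x3=0x11 x4=0xe9 x5=0xf9  N=0 Z=0
after  3: x0=0xdc x1=0x11 x2=0x1d x3=0x11 x4=0xe9 x5=0xf9  N=1 Z=0
after  4: x0=0xe9 x1=0x11 x2=0x1d x3=0x11 x4=0xe9 x5=0xf9  N=1 Z=0
after  5: x0=0xe9 x1=0x11 x2=0x1d x3=0x11 x4=0x2e x5=0xf9  N=0 Z=0
after  6: x0=0x06 x1=0x11 x2=0x1d x3=0x11 x4=0x2e x5=0xf9  N=0 Z=0
after  7: x0=0x17 x1=0x11 x2=0x1d x3=0x11 x4=0x2e x5=0xf9  N=0 Z=0
-- IRQ taken; context saved, return-PC = 8 --

K = 7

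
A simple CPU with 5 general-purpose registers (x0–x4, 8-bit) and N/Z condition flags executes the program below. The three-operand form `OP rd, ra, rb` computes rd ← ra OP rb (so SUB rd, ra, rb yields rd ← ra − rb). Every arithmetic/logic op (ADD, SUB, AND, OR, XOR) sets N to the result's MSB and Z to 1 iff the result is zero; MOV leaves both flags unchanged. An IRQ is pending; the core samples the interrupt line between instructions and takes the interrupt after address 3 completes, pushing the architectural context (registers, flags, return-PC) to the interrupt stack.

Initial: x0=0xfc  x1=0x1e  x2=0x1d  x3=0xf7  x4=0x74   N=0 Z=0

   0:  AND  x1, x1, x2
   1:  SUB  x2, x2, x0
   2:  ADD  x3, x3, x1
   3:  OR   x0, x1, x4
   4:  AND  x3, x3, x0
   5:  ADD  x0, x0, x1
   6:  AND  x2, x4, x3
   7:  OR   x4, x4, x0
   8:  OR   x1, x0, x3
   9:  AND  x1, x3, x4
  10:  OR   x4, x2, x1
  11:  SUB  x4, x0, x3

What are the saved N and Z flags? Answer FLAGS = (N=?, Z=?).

FLAGS = (N=0, Z=0)

after  0: x0=0xfc x1=0x1c x2=0x1d x3=0xf7 x4=0x74  N=0 Z=0
after  1: x0=0xfc x1=0x1c x2=0x21 x3=0xf7 x4=0x74  N=0 Z=0
after  2: x0=0xfc x1=0x1c x2=0x21 x3=0x13 x4=0x74  N=0 Z=0
after  3: x0=0x7c x1=0x1c x2=0x21 x3=0x13 x4=0x74  N=0 Z=0
-- IRQ taken; context saved, return-PC = 4 --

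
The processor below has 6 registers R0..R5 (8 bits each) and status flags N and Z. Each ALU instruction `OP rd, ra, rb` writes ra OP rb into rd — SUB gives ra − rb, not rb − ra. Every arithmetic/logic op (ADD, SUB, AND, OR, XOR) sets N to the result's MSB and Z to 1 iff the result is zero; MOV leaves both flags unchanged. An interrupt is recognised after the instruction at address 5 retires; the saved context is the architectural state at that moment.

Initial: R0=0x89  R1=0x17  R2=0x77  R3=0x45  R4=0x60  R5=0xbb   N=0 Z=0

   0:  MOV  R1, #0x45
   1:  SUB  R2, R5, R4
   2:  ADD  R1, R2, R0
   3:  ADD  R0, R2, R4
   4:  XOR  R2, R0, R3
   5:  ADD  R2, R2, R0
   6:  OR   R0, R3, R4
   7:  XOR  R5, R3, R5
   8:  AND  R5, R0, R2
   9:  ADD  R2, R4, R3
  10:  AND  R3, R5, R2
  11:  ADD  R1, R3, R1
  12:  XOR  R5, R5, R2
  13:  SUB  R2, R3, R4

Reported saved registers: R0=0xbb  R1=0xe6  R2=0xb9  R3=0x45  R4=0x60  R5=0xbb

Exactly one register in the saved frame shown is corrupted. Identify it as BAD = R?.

after  0: R0=0x89 R1=0x45 R2=0x77 R3=0x45 R4=0x60 R5=0xbb  N=0 Z=0
after  1: R0=0x89 R1=0x45 R2=0x5b R3=0x45 R4=0x60 R5=0xbb  N=0 Z=0
after  2: R0=0x89 R1=0xe4 R2=0x5b R3=0x45 R4=0x60 R5=0xbb  N=1 Z=0
after  3: R0=0xbb R1=0xe4 R2=0x5b R3=0x45 R4=0x60 R5=0xbb  N=1 Z=0
after  4: R0=0xbb R1=0xe4 R2=0xfe R3=0x45 R4=0x60 R5=0xbb  N=1 Z=0
after  5: R0=0xbb R1=0xe4 R2=0xb9 R3=0x45 R4=0x60 R5=0xbb  N=1 Z=0
-- IRQ taken; context saved, return-PC = 6 --
mismatch: R1: reported 0xe6 vs actual 0xe4

BAD = R1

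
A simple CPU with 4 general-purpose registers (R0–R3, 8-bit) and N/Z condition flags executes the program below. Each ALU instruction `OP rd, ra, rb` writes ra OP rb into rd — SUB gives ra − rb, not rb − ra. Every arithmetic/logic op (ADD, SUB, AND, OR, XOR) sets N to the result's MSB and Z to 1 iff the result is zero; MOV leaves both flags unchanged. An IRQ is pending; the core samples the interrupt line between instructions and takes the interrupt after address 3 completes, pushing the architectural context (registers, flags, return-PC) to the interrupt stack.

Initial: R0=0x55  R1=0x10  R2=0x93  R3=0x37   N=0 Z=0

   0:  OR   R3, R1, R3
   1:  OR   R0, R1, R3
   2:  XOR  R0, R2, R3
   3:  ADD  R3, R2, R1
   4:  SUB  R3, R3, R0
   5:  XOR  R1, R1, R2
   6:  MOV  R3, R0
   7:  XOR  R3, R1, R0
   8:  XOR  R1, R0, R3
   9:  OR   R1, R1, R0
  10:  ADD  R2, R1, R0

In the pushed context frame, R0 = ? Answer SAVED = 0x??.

after  0: R0=0x55 R1=0x10 R2=0x93 R3=0x37  N=0 Z=0
after  1: R0=0x37 R1=0x10 R2=0x93 R3=0x37  N=0 Z=0
after  2: R0=0xa4 R1=0x10 R2=0x93 R3=0x37  N=1 Z=0
after  3: R0=0xa4 R1=0x10 R2=0x93 R3=0xa3  N=1 Z=0
-- IRQ taken; context saved, return-PC = 4 --

SAVED = 0xa4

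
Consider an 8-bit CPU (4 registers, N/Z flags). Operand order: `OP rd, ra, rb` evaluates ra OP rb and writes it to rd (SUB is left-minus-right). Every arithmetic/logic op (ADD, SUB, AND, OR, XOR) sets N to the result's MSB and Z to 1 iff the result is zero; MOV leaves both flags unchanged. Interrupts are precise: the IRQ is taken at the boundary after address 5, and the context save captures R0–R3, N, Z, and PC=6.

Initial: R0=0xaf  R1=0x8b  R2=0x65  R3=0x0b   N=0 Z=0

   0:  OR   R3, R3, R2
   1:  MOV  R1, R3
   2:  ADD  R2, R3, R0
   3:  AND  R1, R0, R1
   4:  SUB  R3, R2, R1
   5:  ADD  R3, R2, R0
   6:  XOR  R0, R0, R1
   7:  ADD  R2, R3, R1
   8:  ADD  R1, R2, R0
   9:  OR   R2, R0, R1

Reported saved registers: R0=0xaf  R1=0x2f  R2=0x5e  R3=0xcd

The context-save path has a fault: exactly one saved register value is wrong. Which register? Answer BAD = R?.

BAD = R2

after  0: R0=0xaf R1=0x8b R2=0x65 R3=0x6f  N=0 Z=0
after  1: R0=0xaf R1=0x6f R2=0x65 R3=0x6f  N=0 Z=0
after  2: R0=0xaf R1=0x6f R2=0x1e R3=0x6f  N=0 Z=0
after  3: R0=0xaf R1=0x2f R2=0x1e R3=0x6f  N=0 Z=0
after  4: R0=0xaf R1=0x2f R2=0x1e R3=0xef  N=1 Z=0
after  5: R0=0xaf R1=0x2f R2=0x1e R3=0xcd  N=1 Z=0
-- IRQ taken; context saved, return-PC = 6 --
mismatch: R2: reported 0x5e vs actual 0x1e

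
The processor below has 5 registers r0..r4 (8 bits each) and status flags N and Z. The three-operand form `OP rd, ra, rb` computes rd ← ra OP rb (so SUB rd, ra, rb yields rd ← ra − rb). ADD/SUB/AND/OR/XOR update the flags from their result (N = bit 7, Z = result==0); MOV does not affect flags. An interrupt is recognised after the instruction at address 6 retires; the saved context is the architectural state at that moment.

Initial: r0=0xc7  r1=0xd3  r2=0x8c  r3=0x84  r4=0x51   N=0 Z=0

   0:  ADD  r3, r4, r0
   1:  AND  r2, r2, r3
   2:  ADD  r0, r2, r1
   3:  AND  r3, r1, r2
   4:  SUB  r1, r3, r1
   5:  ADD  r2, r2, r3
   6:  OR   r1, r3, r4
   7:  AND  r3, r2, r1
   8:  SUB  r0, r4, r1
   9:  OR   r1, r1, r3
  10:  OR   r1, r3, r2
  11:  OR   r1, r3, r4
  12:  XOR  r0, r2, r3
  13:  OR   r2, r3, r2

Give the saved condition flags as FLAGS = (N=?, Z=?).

FLAGS = (N=0, Z=0)

after  0: r0=0xc7 r1=0xd3 r2=0x8c r3=0x18 r4=0x51  N=0 Z=0
after  1: r0=0xc7 r1=0xd3 r2=0x08 r3=0x18 r4=0x51  N=0 Z=0
after  2: r0=0xdb r1=0xd3 r2=0x08 r3=0x18 r4=0x51  N=1 Z=0
after  3: r0=0xdb r1=0xd3 r2=0x08 r3=0x00 r4=0x51  N=0 Z=1
after  4: r0=0xdb r1=0x2d r2=0x08 r3=0x00 r4=0x51  N=0 Z=0
after  5: r0=0xdb r1=0x2d r2=0x08 r3=0x00 r4=0x51  N=0 Z=0
after  6: r0=0xdb r1=0x51 r2=0x08 r3=0x00 r4=0x51  N=0 Z=0
-- IRQ taken; context saved, return-PC = 7 --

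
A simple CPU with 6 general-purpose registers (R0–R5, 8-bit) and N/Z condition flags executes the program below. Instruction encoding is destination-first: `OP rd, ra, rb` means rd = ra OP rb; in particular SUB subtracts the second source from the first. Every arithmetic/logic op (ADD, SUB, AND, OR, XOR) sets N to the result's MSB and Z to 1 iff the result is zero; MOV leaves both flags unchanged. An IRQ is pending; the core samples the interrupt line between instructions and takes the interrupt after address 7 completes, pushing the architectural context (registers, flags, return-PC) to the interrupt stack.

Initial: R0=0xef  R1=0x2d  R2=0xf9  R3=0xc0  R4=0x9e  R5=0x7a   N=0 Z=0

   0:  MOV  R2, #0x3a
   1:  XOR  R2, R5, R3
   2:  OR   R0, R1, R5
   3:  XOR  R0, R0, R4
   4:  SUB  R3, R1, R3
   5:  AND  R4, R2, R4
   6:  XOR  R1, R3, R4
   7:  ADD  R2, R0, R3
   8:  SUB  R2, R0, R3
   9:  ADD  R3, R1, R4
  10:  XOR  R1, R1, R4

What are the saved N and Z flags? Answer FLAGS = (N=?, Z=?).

after  0: R0=0xef R1=0x2d R2=0x3a R3=0xc0 R4=0x9e R5=0x7a  N=0 Z=0
after  1: R0=0xef R1=0x2d R2=0xba R3=0xc0 R4=0x9e R5=0x7a  N=1 Z=0
after  2: R0=0x7f R1=0x2d R2=0xba R3=0xc0 R4=0x9e R5=0x7a  N=0 Z=0
after  3: R0=0xe1 R1=0x2d R2=0xba R3=0xc0 R4=0x9e R5=0x7a  N=1 Z=0
after  4: R0=0xe1 R1=0x2d R2=0xba R3=0x6d R4=0x9e R5=0x7a  N=0 Z=0
after  5: R0=0xe1 R1=0x2d R2=0xba R3=0x6d R4=0x9a R5=0x7a  N=1 Z=0
after  6: R0=0xe1 R1=0xf7 R2=0xba R3=0x6d R4=0x9a R5=0x7a  N=1 Z=0
after  7: R0=0xe1 R1=0xf7 R2=0x4e R3=0x6d R4=0x9a R5=0x7a  N=0 Z=0
-- IRQ taken; context saved, return-PC = 8 --

FLAGS = (N=0, Z=0)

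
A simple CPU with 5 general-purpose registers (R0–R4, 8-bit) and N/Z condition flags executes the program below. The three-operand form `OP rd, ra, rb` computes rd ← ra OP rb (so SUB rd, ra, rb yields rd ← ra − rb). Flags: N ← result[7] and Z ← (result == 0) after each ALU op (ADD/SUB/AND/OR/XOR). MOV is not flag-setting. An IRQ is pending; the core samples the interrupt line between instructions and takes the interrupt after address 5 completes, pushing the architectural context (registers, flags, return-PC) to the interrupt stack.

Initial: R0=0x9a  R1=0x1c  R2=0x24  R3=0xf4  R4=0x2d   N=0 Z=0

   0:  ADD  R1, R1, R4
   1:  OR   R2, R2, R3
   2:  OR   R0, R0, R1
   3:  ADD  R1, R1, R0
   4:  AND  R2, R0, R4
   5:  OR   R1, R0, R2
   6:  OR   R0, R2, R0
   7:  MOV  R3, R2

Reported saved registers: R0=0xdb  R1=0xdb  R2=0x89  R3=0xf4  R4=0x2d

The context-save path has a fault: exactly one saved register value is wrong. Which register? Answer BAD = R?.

after  0: R0=0x9a R1=0x49 R2=0x24 R3=0xf4 R4=0x2d  N=0 Z=0
after  1: R0=0x9a R1=0x49 R2=0xf4 R3=0xf4 R4=0x2d  N=1 Z=0
after  2: R0=0xdb R1=0x49 R2=0xf4 R3=0xf4 R4=0x2d  N=1 Z=0
after  3: R0=0xdb R1=0x24 R2=0xf4 R3=0xf4 R4=0x2d  N=0 Z=0
after  4: R0=0xdb R1=0x24 R2=0x09 R3=0xf4 R4=0x2d  N=0 Z=0
after  5: R0=0xdb R1=0xdb R2=0x09 R3=0xf4 R4=0x2d  N=1 Z=0
-- IRQ taken; context saved, return-PC = 6 --
mismatch: R2: reported 0x89 vs actual 0x09

BAD = R2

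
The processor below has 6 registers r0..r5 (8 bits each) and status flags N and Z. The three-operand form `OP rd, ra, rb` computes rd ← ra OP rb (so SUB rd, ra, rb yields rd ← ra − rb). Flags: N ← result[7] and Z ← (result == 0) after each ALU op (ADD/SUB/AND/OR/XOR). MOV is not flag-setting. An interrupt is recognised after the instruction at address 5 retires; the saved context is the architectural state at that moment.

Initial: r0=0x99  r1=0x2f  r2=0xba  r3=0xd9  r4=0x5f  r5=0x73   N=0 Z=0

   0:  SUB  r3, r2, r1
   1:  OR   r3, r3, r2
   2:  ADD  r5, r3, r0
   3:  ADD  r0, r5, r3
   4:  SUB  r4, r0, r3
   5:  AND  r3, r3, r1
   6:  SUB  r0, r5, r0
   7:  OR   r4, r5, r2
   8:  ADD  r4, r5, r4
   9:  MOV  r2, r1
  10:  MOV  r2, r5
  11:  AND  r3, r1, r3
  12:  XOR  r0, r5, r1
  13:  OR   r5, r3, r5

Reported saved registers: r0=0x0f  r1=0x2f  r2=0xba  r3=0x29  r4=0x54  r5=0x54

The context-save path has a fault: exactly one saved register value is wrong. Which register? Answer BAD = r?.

after  0: r0=0x99 r1=0x2f r2=0xba r3=0x8b r4=0x5f r5=0x73  N=1 Z=0
after  1: r0=0x99 r1=0x2f r2=0xba r3=0xbb r4=0x5f r5=0x73  N=1 Z=0
after  2: r0=0x99 r1=0x2f r2=0xba r3=0xbb r4=0x5f r5=0x54  N=0 Z=0
after  3: r0=0x0f r1=0x2f r2=0xba r3=0xbb r4=0x5f r5=0x54  N=0 Z=0
after  4: r0=0x0f r1=0x2f r2=0xba r3=0xbb r4=0x54 r5=0x54  N=0 Z=0
after  5: r0=0x0f r1=0x2f r2=0xba r3=0x2b r4=0x54 r5=0x54  N=0 Z=0
-- IRQ taken; context saved, return-PC = 6 --
mismatch: r3: reported 0x29 vs actual 0x2b

BAD = r3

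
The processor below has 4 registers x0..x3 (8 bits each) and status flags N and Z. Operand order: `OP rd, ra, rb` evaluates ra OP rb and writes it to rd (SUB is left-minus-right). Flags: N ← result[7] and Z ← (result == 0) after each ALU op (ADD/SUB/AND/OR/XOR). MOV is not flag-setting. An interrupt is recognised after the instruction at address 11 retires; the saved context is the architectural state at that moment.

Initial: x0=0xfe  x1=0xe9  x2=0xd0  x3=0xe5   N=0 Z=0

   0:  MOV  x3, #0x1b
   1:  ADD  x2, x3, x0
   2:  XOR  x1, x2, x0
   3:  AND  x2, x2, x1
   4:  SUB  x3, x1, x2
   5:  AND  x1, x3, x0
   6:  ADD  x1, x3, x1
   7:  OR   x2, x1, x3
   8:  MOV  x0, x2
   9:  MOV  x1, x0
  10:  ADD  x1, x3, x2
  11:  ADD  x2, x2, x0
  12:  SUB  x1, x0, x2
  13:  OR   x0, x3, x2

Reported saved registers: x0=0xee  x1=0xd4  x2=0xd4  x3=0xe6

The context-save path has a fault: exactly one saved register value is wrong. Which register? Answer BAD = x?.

BAD = x2

after  0: x0=0xfe x1=0xe9 x2=0xd0 x3=0x1b  N=0 Z=0
after  1: x0=0xfe x1=0xe9 x2=0x19 x3=0x1b  N=0 Z=0
after  2: x0=0xfe x1=0xe7 x2=0x19 x3=0x1b  N=1 Z=0
after  3: x0=0xfe x1=0xe7 x2=0x01 x3=0x1b  N=0 Z=0
after  4: x0=0xfe x1=0xe7 x2=0x01 x3=0xe6  N=1 Z=0
after  5: x0=0xfe x1=0xe6 x2=0x01 x3=0xe6  N=1 Z=0
after  6: x0=0xfe x1=0xcc x2=0x01 x3=0xe6  N=1 Z=0
after  7: x0=0xfe x1=0xcc x2=0xee x3=0xe6  N=1 Z=0
after  8: x0=0xee x1=0xcc x2=0xee x3=0xe6  N=1 Z=0
after  9: x0=0xee x1=0xee x2=0xee x3=0xe6  N=1 Z=0
after 10: x0=0xee x1=0xd4 x2=0xee x3=0xe6  N=1 Z=0
after 11: x0=0xee x1=0xd4 x2=0xdc x3=0xe6  N=1 Z=0
-- IRQ taken; context saved, return-PC = 12 --
mismatch: x2: reported 0xd4 vs actual 0xdc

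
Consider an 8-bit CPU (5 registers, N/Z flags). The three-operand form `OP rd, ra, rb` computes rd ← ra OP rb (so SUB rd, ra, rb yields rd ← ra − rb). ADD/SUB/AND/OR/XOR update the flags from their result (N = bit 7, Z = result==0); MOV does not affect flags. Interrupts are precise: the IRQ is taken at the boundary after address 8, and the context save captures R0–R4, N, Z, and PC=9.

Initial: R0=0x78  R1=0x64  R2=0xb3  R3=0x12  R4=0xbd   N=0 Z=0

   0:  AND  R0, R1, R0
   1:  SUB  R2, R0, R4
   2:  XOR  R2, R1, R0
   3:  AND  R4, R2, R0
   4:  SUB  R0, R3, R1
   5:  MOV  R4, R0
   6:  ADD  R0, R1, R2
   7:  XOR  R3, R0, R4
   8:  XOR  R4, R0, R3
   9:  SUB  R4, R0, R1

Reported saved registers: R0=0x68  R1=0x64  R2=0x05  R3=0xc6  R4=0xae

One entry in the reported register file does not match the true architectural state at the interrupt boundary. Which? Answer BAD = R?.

BAD = R2

after  0: R0=0x60 R1=0x64 R2=0xb3 R3=0x12 R4=0xbd  N=0 Z=0
after  1: R0=0x60 R1=0x64 R2=0xa3 R3=0x12 R4=0xbd  N=1 Z=0
after  2: R0=0x60 R1=0x64 R2=0x04 R3=0x12 R4=0xbd  N=0 Z=0
after  3: R0=0x60 R1=0x64 R2=0x04 R3=0x12 R4=0x00  N=0 Z=1
after  4: R0=0xae R1=0x64 R2=0x04 R3=0x12 R4=0x00  N=1 Z=0
after  5: R0=0xae R1=0x64 R2=0x04 R3=0x12 R4=0xae  N=1 Z=0
after  6: R0=0x68 R1=0x64 R2=0x04 R3=0x12 R4=0xae  N=0 Z=0
after  7: R0=0x68 R1=0x64 R2=0x04 R3=0xc6 R4=0xae  N=1 Z=0
after  8: R0=0x68 R1=0x64 R2=0x04 R3=0xc6 R4=0xae  N=1 Z=0
-- IRQ taken; context saved, return-PC = 9 --
mismatch: R2: reported 0x05 vs actual 0x04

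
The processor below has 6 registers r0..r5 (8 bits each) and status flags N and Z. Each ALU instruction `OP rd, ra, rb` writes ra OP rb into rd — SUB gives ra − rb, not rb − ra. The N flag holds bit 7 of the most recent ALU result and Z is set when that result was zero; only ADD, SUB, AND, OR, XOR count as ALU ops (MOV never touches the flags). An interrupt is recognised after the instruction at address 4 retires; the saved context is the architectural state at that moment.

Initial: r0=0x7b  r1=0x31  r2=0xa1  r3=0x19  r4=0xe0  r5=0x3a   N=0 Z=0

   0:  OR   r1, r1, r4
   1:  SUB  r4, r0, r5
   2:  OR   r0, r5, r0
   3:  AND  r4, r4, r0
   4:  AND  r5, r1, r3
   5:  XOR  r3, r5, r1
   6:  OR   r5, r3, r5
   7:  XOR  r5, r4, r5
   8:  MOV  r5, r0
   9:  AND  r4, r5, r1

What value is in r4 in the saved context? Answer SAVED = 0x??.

SAVED = 0x41

after  0: r0=0x7b r1=0xf1 r2=0xa1 r3=0x19 r4=0xe0 r5=0x3a  N=1 Z=0
after  1: r0=0x7b r1=0xf1 r2=0xa1 r3=0x19 r4=0x41 r5=0x3a  N=0 Z=0
after  2: r0=0x7b r1=0xf1 r2=0xa1 r3=0x19 r4=0x41 r5=0x3a  N=0 Z=0
after  3: r0=0x7b r1=0xf1 r2=0xa1 r3=0x19 r4=0x41 r5=0x3a  N=0 Z=0
after  4: r0=0x7b r1=0xf1 r2=0xa1 r3=0x19 r4=0x41 r5=0x11  N=0 Z=0
-- IRQ taken; context saved, return-PC = 5 --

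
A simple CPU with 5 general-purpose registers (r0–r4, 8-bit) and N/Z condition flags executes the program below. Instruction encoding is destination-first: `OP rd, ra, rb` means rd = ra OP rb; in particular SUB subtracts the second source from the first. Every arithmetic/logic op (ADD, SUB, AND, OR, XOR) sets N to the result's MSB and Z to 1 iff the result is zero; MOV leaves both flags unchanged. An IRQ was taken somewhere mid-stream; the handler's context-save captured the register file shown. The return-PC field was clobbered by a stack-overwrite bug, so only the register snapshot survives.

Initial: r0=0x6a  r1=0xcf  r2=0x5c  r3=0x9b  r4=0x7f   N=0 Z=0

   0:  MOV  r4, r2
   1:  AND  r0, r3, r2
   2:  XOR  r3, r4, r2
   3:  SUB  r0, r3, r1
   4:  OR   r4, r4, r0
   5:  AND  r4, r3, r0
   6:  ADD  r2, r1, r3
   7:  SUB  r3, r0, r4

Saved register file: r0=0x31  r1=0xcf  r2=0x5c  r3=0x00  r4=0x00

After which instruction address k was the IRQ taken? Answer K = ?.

K = 5

after  0: r0=0x6a r1=0xcf r2=0x5c r3=0x9b r4=0x5c  N=0 Z=0
after  1: r0=0x18 r1=0xcf r2=0x5c r3=0x9b r4=0x5c  N=0 Z=0
after  2: r0=0x18 r1=0xcf r2=0x5c r3=0x00 r4=0x5c  N=0 Z=1
after  3: r0=0x31 r1=0xcf r2=0x5c r3=0x00 r4=0x5c  N=0 Z=0
after  4: r0=0x31 r1=0xcf r2=0x5c r3=0x00 r4=0x7d  N=0 Z=0
after  5: r0=0x31 r1=0xcf r2=0x5c r3=0x00 r4=0x00  N=0 Z=1
-- IRQ taken; context saved, return-PC = 6 --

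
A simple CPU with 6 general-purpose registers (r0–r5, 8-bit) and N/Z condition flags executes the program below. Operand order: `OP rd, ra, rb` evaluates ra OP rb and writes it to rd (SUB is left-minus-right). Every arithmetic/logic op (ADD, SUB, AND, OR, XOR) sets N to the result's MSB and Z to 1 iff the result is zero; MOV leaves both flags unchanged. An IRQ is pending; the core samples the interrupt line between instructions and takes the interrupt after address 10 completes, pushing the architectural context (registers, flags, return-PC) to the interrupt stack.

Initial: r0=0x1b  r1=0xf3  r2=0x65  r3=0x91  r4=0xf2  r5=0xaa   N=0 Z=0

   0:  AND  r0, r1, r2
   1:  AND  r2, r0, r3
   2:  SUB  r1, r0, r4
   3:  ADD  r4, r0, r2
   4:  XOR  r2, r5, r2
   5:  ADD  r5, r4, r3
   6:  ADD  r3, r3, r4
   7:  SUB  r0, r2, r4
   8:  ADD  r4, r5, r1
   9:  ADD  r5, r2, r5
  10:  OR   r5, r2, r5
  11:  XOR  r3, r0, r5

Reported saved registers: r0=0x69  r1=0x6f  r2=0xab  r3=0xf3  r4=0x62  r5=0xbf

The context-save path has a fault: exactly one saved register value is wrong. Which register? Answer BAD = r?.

BAD = r0

after  0: r0=0x61 r1=0xf3 r2=0x65 r3=0x91 r4=0xf2 r5=0xaa  N=0 Z=0
after  1: r0=0x61 r1=0xf3 r2=0x01 r3=0x91 r4=0xf2 r5=0xaa  N=0 Z=0
after  2: r0=0x61 r1=0x6f r2=0x01 r3=0x91 r4=0xf2 r5=0xaa  N=0 Z=0
after  3: r0=0x61 r1=0x6f r2=0x01 r3=0x91 r4=0x62 r5=0xaa  N=0 Z=0
after  4: r0=0x61 r1=0x6f r2=0xab r3=0x91 r4=0x62 r5=0xaa  N=1 Z=0
after  5: r0=0x61 r1=0x6f r2=0xab r3=0x91 r4=0x62 r5=0xf3  N=1 Z=0
after  6: r0=0x61 r1=0x6f r2=0xab r3=0xf3 r4=0x62 r5=0xf3  N=1 Z=0
after  7: r0=0x49 r1=0x6f r2=0xab r3=0xf3 r4=0x62 r5=0xf3  N=0 Z=0
after  8: r0=0x49 r1=0x6f r2=0xab r3=0xf3 r4=0x62 r5=0xf3  N=0 Z=0
after  9: r0=0x49 r1=0x6f r2=0xab r3=0xf3 r4=0x62 r5=0x9e  N=1 Z=0
after 10: r0=0x49 r1=0x6f r2=0xab r3=0xf3 r4=0x62 r5=0xbf  N=1 Z=0
-- IRQ taken; context saved, return-PC = 11 --
mismatch: r0: reported 0x69 vs actual 0x49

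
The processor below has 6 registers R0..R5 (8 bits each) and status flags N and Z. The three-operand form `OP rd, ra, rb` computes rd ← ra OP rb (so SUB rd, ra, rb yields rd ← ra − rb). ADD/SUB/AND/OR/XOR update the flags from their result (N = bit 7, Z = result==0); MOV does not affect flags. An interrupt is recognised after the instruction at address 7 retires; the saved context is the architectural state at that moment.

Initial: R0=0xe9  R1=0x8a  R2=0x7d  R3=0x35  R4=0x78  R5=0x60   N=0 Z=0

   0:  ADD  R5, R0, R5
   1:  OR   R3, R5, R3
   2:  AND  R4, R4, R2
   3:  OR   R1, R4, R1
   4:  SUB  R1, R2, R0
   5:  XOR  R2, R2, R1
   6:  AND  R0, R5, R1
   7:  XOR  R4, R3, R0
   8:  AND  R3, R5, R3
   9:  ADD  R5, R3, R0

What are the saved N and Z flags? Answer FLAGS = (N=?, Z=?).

after  0: R0=0xe9 R1=0x8a R2=0x7d R3=0x35 R4=0x78 R5=0x49  N=0 Z=0
after  1: R0=0xe9 R1=0x8a R2=0x7d R3=0x7d R4=0x78 R5=0x49  N=0 Z=0
after  2: R0=0xe9 R1=0x8a R2=0x7d R3=0x7d R4=0x78 R5=0x49  N=0 Z=0
after  3: R0=0xe9 R1=0xfa R2=0x7d R3=0x7d R4=0x78 R5=0x49  N=1 Z=0
after  4: R0=0xe9 R1=0x94 R2=0x7d R3=0x7d R4=0x78 R5=0x49  N=1 Z=0
after  5: R0=0xe9 R1=0x94 R2=0xe9 R3=0x7d R4=0x78 R5=0x49  N=1 Z=0
after  6: R0=0x00 R1=0x94 R2=0xe9 R3=0x7d R4=0x78 R5=0x49  N=0 Z=1
after  7: R0=0x00 R1=0x94 R2=0xe9 R3=0x7d R4=0x7d R5=0x49  N=0 Z=0
-- IRQ taken; context saved, return-PC = 8 --

FLAGS = (N=0, Z=0)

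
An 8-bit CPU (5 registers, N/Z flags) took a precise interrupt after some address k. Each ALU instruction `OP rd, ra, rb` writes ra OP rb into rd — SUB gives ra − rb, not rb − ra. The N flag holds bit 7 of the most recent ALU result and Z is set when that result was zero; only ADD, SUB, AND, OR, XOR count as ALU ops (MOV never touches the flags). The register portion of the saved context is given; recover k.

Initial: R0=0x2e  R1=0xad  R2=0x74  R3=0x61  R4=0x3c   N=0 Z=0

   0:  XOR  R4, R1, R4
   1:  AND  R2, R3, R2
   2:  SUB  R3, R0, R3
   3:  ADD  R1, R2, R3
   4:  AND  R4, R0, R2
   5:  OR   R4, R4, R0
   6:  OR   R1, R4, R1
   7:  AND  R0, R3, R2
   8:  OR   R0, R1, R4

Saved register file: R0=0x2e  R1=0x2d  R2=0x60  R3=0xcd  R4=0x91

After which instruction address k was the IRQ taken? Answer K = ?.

K = 3

after  0: R0=0x2e R1=0xad R2=0x74 R3=0x61 R4=0x91  N=1 Z=0
after  1: R0=0x2e R1=0xad R2=0x60 R3=0x61 R4=0x91  N=0 Z=0
after  2: R0=0x2e R1=0xad R2=0x60 R3=0xcd R4=0x91  N=1 Z=0
after  3: R0=0x2e R1=0x2d R2=0x60 R3=0xcd R4=0x91  N=0 Z=0
-- IRQ taken; context saved, return-PC = 4 --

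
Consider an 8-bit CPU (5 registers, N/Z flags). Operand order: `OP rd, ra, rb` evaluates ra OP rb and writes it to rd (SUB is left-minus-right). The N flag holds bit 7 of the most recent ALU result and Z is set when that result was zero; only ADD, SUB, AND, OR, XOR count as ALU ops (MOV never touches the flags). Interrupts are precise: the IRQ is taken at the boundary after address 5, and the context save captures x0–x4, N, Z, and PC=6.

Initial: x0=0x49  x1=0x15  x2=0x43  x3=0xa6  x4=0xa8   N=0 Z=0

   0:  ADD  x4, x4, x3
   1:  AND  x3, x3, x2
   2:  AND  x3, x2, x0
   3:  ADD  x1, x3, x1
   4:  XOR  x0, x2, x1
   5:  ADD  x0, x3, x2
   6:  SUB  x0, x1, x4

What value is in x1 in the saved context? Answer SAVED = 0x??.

SAVED = 0x56

after  0: x0=0x49 x1=0x15 x2=0x43 x3=0xa6 x4=0x4e  N=0 Z=0
after  1: x0=0x49 x1=0x15 x2=0x43 x3=0x02 x4=0x4e  N=0 Z=0
after  2: x0=0x49 x1=0x15 x2=0x43 x3=0x41 x4=0x4e  N=0 Z=0
after  3: x0=0x49 x1=0x56 x2=0x43 x3=0x41 x4=0x4e  N=0 Z=0
after  4: x0=0x15 x1=0x56 x2=0x43 x3=0x41 x4=0x4e  N=0 Z=0
after  5: x0=0x84 x1=0x56 x2=0x43 x3=0x41 x4=0x4e  N=1 Z=0
-- IRQ taken; context saved, return-PC = 6 --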